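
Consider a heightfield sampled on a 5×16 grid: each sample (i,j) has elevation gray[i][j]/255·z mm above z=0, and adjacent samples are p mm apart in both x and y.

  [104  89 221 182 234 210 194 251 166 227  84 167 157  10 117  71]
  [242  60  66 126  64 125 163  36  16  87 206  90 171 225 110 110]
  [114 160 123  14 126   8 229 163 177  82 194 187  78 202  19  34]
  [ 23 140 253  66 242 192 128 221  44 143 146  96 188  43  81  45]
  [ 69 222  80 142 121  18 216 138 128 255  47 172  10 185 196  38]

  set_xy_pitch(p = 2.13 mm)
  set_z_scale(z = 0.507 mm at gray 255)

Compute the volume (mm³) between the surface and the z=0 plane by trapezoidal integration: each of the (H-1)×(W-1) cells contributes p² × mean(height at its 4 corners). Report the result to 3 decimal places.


70.035

height_mm = gray/255 × 0.507; cell vol = 2.13² × mean(4 corners)
unit = 2.13² × 0.507 / (4×255) = 0.00225511 mm³ per gray-sum
row 0: Σ corner-gray over 15 cells = 8235  → 18.5708
row 1: Σ corner-gray over 15 cells = 7114  → 16.0428
row 2: Σ corner-gray over 15 cells = 7706  → 17.3778
row 3: Σ corner-gray over 15 cells = 8001  → 18.0431
Σ rows: total corner-gray = 31056  → 70.0346 mm³


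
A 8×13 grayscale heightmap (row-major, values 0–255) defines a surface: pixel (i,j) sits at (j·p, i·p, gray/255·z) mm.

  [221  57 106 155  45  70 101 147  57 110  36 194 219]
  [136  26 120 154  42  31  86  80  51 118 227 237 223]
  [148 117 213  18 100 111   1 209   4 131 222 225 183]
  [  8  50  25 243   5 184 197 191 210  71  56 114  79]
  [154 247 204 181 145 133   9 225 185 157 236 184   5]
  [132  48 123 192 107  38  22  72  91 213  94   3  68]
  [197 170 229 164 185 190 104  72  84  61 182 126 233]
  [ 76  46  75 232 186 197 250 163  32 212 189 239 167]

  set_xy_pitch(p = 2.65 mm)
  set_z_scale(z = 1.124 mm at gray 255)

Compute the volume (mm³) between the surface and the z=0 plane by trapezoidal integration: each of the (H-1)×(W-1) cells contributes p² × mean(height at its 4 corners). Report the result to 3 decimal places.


height_mm = gray/255 × 1.124; cell vol = 2.65² × mean(4 corners)
unit = 2.65² × 1.124 / (4×255) = 0.00773852 mm³ per gray-sum
row 0: Σ corner-gray over 12 cells = 5299  → 41.0064
row 1: Σ corner-gray over 12 cells = 5736  → 44.3881
row 2: Σ corner-gray over 12 cells = 5812  → 44.9763
row 3: Σ corner-gray over 12 cells = 6750  → 52.2350
row 4: Σ corner-gray over 12 cells = 6177  → 47.8008
row 5: Σ corner-gray over 12 cells = 5770  → 44.6513
row 6: Σ corner-gray over 12 cells = 7449  → 57.6442
Σ rows: total corner-gray = 42993  → 332.7022 mm³

332.702


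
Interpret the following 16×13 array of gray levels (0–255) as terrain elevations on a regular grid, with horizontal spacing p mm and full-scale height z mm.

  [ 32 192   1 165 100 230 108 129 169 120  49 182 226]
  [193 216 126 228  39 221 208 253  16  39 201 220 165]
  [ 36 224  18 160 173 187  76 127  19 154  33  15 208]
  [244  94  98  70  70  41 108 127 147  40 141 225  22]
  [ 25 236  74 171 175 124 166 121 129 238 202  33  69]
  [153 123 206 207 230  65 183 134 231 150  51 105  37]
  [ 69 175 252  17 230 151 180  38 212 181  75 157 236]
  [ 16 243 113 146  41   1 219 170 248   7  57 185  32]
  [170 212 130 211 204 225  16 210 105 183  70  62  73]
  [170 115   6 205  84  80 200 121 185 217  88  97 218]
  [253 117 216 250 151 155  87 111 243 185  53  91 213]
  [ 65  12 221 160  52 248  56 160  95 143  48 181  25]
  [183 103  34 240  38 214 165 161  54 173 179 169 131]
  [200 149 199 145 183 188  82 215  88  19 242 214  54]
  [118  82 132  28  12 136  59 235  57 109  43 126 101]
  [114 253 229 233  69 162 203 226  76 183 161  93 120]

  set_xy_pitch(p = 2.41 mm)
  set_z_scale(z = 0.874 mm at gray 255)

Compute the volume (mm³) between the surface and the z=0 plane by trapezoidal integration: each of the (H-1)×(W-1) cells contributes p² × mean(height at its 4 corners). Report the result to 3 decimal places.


height_mm = gray/255 × 0.874; cell vol = 2.41² × mean(4 corners)
unit = 2.41² × 0.874 / (4×255) = 0.00497674 mm³ per gray-sum
row 0: Σ corner-gray over 12 cells = 7040  → 35.0363
row 1: Σ corner-gray over 12 cells = 6508  → 32.3887
row 2: Σ corner-gray over 12 cells = 5204  → 25.8990
row 3: Σ corner-gray over 12 cells = 6020  → 29.9600
row 4: Σ corner-gray over 12 cells = 6992  → 34.7974
row 5: Σ corner-gray over 12 cells = 7201  → 35.8375
row 6: Σ corner-gray over 12 cells = 6549  → 32.5927
row 7: Σ corner-gray over 12 cells = 6407  → 31.8860
row 8: Σ corner-gray over 12 cells = 6683  → 33.2596
row 9: Σ corner-gray over 12 cells = 6968  → 34.6780
row 10: Σ corner-gray over 12 cells = 6626  → 32.9759
row 11: Σ corner-gray over 12 cells = 6216  → 30.9354
row 12: Σ corner-gray over 12 cells = 7076  → 35.2154
row 13: Σ corner-gray over 12 cells = 5959  → 29.6564
row 14: Σ corner-gray over 12 cells = 6267  → 31.1893
Σ rows: total corner-gray = 97716  → 486.3076 mm³

486.308


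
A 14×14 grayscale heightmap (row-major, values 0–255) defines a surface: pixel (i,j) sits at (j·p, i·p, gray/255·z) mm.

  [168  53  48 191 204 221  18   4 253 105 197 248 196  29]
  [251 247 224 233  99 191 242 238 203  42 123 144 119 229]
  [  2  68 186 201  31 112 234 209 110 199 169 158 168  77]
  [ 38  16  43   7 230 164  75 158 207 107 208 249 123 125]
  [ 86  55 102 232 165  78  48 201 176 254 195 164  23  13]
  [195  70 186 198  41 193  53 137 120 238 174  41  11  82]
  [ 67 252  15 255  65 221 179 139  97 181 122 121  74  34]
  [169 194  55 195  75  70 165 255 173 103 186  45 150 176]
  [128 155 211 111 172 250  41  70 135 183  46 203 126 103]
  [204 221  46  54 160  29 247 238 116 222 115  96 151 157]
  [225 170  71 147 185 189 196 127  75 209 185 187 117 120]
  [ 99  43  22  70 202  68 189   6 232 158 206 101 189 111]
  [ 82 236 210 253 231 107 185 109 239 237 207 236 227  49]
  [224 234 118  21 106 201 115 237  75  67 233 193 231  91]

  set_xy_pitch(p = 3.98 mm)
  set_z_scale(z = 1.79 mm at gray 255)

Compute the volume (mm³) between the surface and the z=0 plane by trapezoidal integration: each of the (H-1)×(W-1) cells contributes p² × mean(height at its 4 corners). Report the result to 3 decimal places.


height_mm = gray/255 × 1.79; cell vol = 3.98² × mean(4 corners)
unit = 3.98² × 1.79 / (4×255) = 0.0277983 mm³ per gray-sum
row 0: Σ corner-gray over 13 cells = 8363  → 232.4776
row 1: Σ corner-gray over 13 cells = 8459  → 235.1462
row 2: Σ corner-gray over 13 cells = 7106  → 197.5351
row 3: Σ corner-gray over 13 cells = 6822  → 189.6403
row 4: Σ corner-gray over 13 cells = 6686  → 185.8598
row 5: Σ corner-gray over 13 cells = 6744  → 187.4721
row 6: Σ corner-gray over 13 cells = 7220  → 200.7041
row 7: Σ corner-gray over 13 cells = 7314  → 203.3171
row 8: Σ corner-gray over 13 cells = 7388  → 205.3742
row 9: Σ corner-gray over 13 cells = 7812  → 217.1607
row 10: Σ corner-gray over 13 cells = 7243  → 201.3434
row 11: Σ corner-gray over 13 cells = 8267  → 229.8090
row 12: Σ corner-gray over 13 cells = 9062  → 251.9086
Σ rows: total corner-gray = 98486  → 2737.7482 mm³

2737.748


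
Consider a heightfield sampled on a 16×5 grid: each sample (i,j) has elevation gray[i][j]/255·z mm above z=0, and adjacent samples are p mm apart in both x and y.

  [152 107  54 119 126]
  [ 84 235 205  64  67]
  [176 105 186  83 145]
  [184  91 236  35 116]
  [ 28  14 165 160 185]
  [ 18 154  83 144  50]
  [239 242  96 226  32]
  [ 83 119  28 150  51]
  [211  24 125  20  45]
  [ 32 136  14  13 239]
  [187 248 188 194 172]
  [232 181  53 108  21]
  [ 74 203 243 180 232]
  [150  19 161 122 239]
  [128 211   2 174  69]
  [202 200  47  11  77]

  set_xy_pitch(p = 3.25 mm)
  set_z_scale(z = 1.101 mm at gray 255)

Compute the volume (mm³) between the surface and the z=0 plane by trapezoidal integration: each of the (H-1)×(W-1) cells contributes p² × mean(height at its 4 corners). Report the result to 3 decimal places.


height_mm = gray/255 × 1.101; cell vol = 3.25² × mean(4 corners)
unit = 3.25² × 1.101 / (4×255) = 0.0114013 mm³ per gray-sum
row 0: Σ corner-gray over 4 cells = 1997  → 22.7684
row 1: Σ corner-gray over 4 cells = 2228  → 25.4021
row 2: Σ corner-gray over 4 cells = 2093  → 23.8629
row 3: Σ corner-gray over 4 cells = 1915  → 21.8335
row 4: Σ corner-gray over 4 cells = 1721  → 19.6216
row 5: Σ corner-gray over 4 cells = 2229  → 25.4135
row 6: Σ corner-gray over 4 cells = 2127  → 24.2505
row 7: Σ corner-gray over 4 cells = 1322  → 15.0725
row 8: Σ corner-gray over 4 cells = 1191  → 13.5789
row 9: Σ corner-gray over 4 cells = 2216  → 25.2653
row 10: Σ corner-gray over 4 cells = 2556  → 29.1417
row 11: Σ corner-gray over 4 cells = 2495  → 28.4462
row 12: Σ corner-gray over 4 cells = 2551  → 29.0847
row 13: Σ corner-gray over 4 cells = 1964  → 22.3921
row 14: Σ corner-gray over 4 cells = 1766  → 20.1347
Σ rows: total corner-gray = 30371  → 346.2685 mm³

346.268


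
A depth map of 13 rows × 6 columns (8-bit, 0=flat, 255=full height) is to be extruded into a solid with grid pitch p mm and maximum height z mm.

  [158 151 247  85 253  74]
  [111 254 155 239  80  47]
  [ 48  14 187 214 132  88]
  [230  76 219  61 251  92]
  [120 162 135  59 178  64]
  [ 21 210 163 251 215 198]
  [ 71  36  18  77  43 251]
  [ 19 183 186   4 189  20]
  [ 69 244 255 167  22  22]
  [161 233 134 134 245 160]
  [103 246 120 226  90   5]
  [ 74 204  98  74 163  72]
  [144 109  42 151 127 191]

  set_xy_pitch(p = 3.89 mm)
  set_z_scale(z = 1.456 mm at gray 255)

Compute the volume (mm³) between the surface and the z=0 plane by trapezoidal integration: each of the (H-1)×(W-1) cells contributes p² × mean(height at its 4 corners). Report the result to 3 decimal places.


725.188

height_mm = gray/255 × 1.456; cell vol = 3.89² × mean(4 corners)
unit = 3.89² × 1.456 / (4×255) = 0.0216003 mm³ per gray-sum
row 0: Σ corner-gray over 5 cells = 3318  → 71.6699
row 1: Σ corner-gray over 5 cells = 2844  → 61.4313
row 2: Σ corner-gray over 5 cells = 2766  → 59.7465
row 3: Σ corner-gray over 5 cells = 2788  → 60.2217
row 4: Σ corner-gray over 5 cells = 3149  → 68.0194
row 5: Σ corner-gray over 5 cells = 2567  → 55.4480
row 6: Σ corner-gray over 5 cells = 1833  → 39.5934
row 7: Σ corner-gray over 5 cells = 2630  → 56.8089
row 8: Σ corner-gray over 5 cells = 3280  → 70.8491
row 9: Σ corner-gray over 5 cells = 3285  → 70.9571
row 10: Σ corner-gray over 5 cells = 2696  → 58.2345
row 11: Σ corner-gray over 5 cells = 2417  → 52.2080
Σ rows: total corner-gray = 33573  → 725.1879 mm³


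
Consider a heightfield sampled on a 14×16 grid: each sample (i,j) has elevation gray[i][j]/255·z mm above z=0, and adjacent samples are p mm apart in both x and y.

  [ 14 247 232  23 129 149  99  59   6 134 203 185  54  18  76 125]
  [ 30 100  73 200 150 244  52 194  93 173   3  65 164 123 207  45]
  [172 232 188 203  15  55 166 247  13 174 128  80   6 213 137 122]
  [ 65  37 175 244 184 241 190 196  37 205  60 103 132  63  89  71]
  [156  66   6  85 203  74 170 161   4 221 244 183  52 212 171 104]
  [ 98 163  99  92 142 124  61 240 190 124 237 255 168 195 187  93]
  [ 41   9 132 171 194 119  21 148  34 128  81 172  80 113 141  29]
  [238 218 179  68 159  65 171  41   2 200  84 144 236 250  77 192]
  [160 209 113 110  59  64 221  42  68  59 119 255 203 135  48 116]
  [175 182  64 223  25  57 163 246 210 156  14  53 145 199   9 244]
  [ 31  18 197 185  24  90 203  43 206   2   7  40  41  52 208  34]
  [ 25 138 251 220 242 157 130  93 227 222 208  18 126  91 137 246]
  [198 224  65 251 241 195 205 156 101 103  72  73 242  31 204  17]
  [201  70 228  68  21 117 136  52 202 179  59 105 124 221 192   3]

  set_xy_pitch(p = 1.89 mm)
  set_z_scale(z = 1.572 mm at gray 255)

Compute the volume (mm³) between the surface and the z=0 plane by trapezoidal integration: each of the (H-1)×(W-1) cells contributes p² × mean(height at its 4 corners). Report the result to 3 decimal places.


562.431

height_mm = gray/255 × 1.572; cell vol = 1.89² × mean(4 corners)
unit = 1.89² × 1.572 / (4×255) = 0.00550524 mm³ per gray-sum
row 0: Σ corner-gray over 15 cells = 7124  → 39.2193
row 1: Σ corner-gray over 15 cells = 7765  → 42.7482
row 2: Σ corner-gray over 15 cells = 8056  → 44.3502
row 3: Σ corner-gray over 15 cells = 8012  → 44.1080
row 4: Σ corner-gray over 15 cells = 8709  → 47.9451
row 5: Σ corner-gray over 15 cells = 7901  → 43.4969
row 6: Σ corner-gray over 15 cells = 7374  → 40.5956
row 7: Σ corner-gray over 15 cells = 7904  → 43.5134
row 8: Σ corner-gray over 15 cells = 7597  → 41.8233
row 9: Σ corner-gray over 15 cells = 6608  → 36.3786
row 10: Σ corner-gray over 15 cells = 7488  → 41.2232
row 11: Σ corner-gray over 15 cells = 9332  → 51.3749
row 12: Σ corner-gray over 15 cells = 8293  → 45.6549
Σ rows: total corner-gray = 102163  → 562.4315 mm³


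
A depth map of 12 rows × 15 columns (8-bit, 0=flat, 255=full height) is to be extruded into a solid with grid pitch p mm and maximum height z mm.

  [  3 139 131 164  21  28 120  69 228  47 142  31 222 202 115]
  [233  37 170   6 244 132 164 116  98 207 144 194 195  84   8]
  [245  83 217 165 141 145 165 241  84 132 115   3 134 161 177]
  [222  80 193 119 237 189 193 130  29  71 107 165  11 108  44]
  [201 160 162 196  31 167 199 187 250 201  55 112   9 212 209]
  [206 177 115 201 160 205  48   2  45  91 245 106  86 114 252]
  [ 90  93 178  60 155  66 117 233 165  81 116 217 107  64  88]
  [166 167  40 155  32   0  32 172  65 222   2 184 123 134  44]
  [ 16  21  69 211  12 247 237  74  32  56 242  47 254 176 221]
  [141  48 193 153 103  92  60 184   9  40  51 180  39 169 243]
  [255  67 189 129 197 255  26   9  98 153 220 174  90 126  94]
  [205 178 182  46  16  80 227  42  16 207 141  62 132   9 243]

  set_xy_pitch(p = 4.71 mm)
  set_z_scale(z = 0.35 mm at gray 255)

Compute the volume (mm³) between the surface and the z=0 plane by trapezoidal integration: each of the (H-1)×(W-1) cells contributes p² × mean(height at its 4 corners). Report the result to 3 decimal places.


597.313

height_mm = gray/255 × 0.35; cell vol = 4.71² × mean(4 corners)
unit = 4.71² × 0.35 / (4×255) = 0.00761219 mm³ per gray-sum
row 0: Σ corner-gray over 14 cells = 7029  → 53.5061
row 1: Σ corner-gray over 14 cells = 7817  → 59.5045
row 2: Σ corner-gray over 14 cells = 7524  → 57.2741
row 3: Σ corner-gray over 14 cells = 7822  → 59.5426
row 4: Σ corner-gray over 14 cells = 7940  → 60.4408
row 5: Σ corner-gray over 14 cells = 7130  → 54.2749
row 6: Σ corner-gray over 14 cells = 6348  → 48.3222
row 7: Σ corner-gray over 14 cells = 6459  → 49.1671
row 8: Σ corner-gray over 14 cells = 6619  → 50.3851
row 9: Σ corner-gray over 14 cells = 6841  → 52.0750
row 10: Σ corner-gray over 14 cells = 6939  → 52.8210
Σ rows: total corner-gray = 78468  → 597.3134 mm³


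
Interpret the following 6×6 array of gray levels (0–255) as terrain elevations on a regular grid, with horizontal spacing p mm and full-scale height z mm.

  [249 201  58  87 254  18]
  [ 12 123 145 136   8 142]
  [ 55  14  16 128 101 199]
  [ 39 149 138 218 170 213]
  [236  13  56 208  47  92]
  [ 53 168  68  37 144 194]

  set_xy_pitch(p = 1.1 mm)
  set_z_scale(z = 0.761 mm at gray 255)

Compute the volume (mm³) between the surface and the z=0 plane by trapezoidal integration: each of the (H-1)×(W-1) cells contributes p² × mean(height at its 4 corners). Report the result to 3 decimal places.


height_mm = gray/255 × 0.761; cell vol = 1.1² × mean(4 corners)
unit = 1.1² × 0.761 / (4×255) = 0.000902755 mm³ per gray-sum
row 0: Σ corner-gray over 5 cells = 2445  → 2.2072
row 1: Σ corner-gray over 5 cells = 1750  → 1.5798
row 2: Σ corner-gray over 5 cells = 2374  → 2.1431
row 3: Σ corner-gray over 5 cells = 2578  → 2.3273
row 4: Σ corner-gray over 5 cells = 2057  → 1.8570
Σ rows: total corner-gray = 11204  → 10.1145 mm³

10.114


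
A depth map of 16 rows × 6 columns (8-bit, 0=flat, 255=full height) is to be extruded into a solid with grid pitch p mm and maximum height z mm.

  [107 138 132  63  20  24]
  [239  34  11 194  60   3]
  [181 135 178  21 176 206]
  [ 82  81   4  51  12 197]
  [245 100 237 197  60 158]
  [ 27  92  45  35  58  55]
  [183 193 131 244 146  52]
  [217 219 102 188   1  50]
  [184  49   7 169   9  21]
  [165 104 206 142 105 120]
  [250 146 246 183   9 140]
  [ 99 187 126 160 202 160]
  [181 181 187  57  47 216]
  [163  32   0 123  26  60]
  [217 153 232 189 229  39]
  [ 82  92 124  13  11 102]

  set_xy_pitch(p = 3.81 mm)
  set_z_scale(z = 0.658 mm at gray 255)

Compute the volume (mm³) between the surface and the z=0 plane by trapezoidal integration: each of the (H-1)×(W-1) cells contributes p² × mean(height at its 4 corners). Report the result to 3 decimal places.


height_mm = gray/255 × 0.658; cell vol = 3.81² × mean(4 corners)
unit = 3.81² × 0.658 / (4×255) = 0.00936431 mm³ per gray-sum
row 0: Σ corner-gray over 5 cells = 1677  → 15.7039
row 1: Σ corner-gray over 5 cells = 2247  → 21.0416
row 2: Σ corner-gray over 5 cells = 1982  → 18.5601
row 3: Σ corner-gray over 5 cells = 2166  → 20.2831
row 4: Σ corner-gray over 5 cells = 2133  → 19.9741
row 5: Σ corner-gray over 5 cells = 2205  → 20.6483
row 6: Σ corner-gray over 5 cells = 2950  → 27.6247
row 7: Σ corner-gray over 5 cells = 1960  → 18.3540
row 8: Σ corner-gray over 5 cells = 2072  → 19.4028
row 9: Σ corner-gray over 5 cells = 2957  → 27.6903
row 10: Σ corner-gray over 5 cells = 3167  → 29.6568
row 11: Σ corner-gray over 5 cells = 2950  → 27.6247
row 12: Σ corner-gray over 5 cells = 1926  → 18.0357
row 13: Σ corner-gray over 5 cells = 2447  → 22.9145
row 14: Σ corner-gray over 5 cells = 2526  → 23.6542
Σ rows: total corner-gray = 35365  → 331.1687 mm³

331.169


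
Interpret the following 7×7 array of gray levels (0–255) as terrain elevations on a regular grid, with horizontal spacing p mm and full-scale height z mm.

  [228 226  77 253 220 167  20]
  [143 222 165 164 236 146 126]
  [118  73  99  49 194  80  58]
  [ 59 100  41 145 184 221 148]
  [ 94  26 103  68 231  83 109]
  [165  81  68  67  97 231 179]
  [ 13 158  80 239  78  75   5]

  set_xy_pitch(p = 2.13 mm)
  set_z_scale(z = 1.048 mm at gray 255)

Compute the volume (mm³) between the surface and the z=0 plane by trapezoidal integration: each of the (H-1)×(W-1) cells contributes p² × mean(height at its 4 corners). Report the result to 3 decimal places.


86.265

height_mm = gray/255 × 1.048; cell vol = 2.13² × mean(4 corners)
unit = 2.13² × 1.048 / (4×255) = 0.00466144 mm³ per gray-sum
row 0: Σ corner-gray over 6 cells = 4269  → 19.8997
row 1: Σ corner-gray over 6 cells = 3301  → 15.3874
row 2: Σ corner-gray over 6 cells = 2755  → 12.8423
row 3: Σ corner-gray over 6 cells = 2814  → 13.1173
row 4: Σ corner-gray over 6 cells = 2657  → 12.3855
row 5: Σ corner-gray over 6 cells = 2710  → 12.6325
Σ rows: total corner-gray = 18506  → 86.2647 mm³


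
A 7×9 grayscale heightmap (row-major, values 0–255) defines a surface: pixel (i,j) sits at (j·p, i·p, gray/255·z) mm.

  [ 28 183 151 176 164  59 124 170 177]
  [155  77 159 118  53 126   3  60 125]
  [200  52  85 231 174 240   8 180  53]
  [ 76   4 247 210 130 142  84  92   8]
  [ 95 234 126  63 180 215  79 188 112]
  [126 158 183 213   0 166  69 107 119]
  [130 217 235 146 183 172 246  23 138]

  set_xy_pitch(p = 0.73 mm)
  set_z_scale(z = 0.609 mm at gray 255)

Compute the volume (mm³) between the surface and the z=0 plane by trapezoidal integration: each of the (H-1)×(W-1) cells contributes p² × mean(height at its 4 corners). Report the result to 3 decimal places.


height_mm = gray/255 × 0.609; cell vol = 0.73² × mean(4 corners)
unit = 0.73² × 0.609 / (4×255) = 0.000318173 mm³ per gray-sum
row 0: Σ corner-gray over 8 cells = 3731  → 1.1871
row 1: Σ corner-gray over 8 cells = 3665  → 1.1661
row 2: Σ corner-gray over 8 cells = 4095  → 1.3029
row 3: Σ corner-gray over 8 cells = 4279  → 1.3615
row 4: Σ corner-gray over 8 cells = 4414  → 1.4044
row 5: Σ corner-gray over 8 cells = 4749  → 1.5110
Σ rows: total corner-gray = 24933  → 7.9330 mm³

7.933


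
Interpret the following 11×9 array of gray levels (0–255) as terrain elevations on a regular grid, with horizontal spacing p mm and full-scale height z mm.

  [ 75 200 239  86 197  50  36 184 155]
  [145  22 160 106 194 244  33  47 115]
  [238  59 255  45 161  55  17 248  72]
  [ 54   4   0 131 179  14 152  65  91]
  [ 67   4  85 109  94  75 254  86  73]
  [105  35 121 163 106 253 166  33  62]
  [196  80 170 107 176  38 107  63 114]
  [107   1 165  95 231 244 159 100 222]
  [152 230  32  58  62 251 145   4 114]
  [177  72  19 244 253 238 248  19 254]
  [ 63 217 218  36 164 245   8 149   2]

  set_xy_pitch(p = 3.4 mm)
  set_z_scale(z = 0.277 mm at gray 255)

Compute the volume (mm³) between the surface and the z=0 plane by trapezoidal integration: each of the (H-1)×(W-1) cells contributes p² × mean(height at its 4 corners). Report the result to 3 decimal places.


height_mm = gray/255 × 0.277; cell vol = 3.4² × mean(4 corners)
unit = 3.4² × 0.277 / (4×255) = 0.00313933 mm³ per gray-sum
row 0: Σ corner-gray over 8 cells = 4086  → 12.8273
row 1: Σ corner-gray over 8 cells = 3862  → 12.1241
row 2: Σ corner-gray over 8 cells = 3225  → 10.1243
row 3: Σ corner-gray over 8 cells = 2789  → 8.7556
row 4: Σ corner-gray over 8 cells = 3475  → 10.9092
row 5: Σ corner-gray over 8 cells = 3713  → 11.6563
row 6: Σ corner-gray over 8 cells = 4111  → 12.9058
row 7: Σ corner-gray over 8 cells = 4149  → 13.0251
row 8: Σ corner-gray over 8 cells = 4447  → 13.9606
row 9: Σ corner-gray over 8 cells = 4756  → 14.9307
Σ rows: total corner-gray = 38613  → 121.2191 mm³

121.219


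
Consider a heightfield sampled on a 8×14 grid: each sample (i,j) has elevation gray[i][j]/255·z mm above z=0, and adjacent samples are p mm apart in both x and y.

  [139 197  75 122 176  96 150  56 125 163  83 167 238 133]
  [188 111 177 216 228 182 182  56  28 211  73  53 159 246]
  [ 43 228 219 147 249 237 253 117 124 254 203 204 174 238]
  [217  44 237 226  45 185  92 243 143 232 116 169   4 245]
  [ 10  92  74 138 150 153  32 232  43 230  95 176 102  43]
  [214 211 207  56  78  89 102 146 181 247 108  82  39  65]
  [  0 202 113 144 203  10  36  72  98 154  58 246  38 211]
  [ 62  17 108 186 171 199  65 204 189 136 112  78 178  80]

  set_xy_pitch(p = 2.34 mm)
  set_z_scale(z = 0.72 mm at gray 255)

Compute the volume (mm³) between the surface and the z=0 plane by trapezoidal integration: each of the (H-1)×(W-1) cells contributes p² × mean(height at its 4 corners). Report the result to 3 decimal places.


198.930

height_mm = gray/255 × 0.72; cell vol = 2.34² × mean(4 corners)
unit = 2.34² × 0.72 / (4×255) = 0.00386513 mm³ per gray-sum
row 0: Σ corner-gray over 13 cells = 7354  → 28.4242
row 1: Σ corner-gray over 13 cells = 8885  → 34.3417
row 2: Σ corner-gray over 13 cells = 9033  → 34.9137
row 3: Σ corner-gray over 13 cells = 7021  → 27.1371
row 4: Σ corner-gray over 13 cells = 6458  → 24.9610
row 5: Σ corner-gray over 13 cells = 6330  → 24.4663
row 6: Σ corner-gray over 13 cells = 6387  → 24.6866
Σ rows: total corner-gray = 51468  → 198.9305 mm³


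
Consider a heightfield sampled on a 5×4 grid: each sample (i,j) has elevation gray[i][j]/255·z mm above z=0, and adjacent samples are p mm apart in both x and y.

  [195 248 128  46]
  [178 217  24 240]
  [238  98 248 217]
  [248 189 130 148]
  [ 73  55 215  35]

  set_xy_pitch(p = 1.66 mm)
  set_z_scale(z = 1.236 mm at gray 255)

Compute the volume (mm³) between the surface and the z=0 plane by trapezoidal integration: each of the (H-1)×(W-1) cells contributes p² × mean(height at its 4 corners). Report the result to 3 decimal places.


height_mm = gray/255 × 1.236; cell vol = 1.66² × mean(4 corners)
unit = 1.66² × 1.236 / (4×255) = 0.00333914 mm³ per gray-sum
row 0: Σ corner-gray over 3 cells = 1893  → 6.3210
row 1: Σ corner-gray over 3 cells = 2047  → 6.8352
row 2: Σ corner-gray over 3 cells = 2181  → 7.2827
row 3: Σ corner-gray over 3 cells = 1682  → 5.6164
Σ rows: total corner-gray = 7803  → 26.0553 mm³

26.055


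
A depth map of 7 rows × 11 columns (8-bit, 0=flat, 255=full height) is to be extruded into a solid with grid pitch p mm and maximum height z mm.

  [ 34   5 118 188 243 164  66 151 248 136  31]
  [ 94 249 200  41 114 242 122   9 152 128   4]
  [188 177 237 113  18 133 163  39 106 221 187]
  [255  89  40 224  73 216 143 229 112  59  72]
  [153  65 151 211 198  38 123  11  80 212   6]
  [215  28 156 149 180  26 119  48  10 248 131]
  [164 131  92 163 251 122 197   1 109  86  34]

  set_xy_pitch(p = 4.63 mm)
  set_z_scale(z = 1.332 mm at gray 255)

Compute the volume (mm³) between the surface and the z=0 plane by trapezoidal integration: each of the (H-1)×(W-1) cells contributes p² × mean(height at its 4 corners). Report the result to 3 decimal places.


857.262

height_mm = gray/255 × 1.332; cell vol = 4.63² × mean(4 corners)
unit = 4.63² × 1.332 / (4×255) = 0.0279941 mm³ per gray-sum
row 0: Σ corner-gray over 10 cells = 5315  → 148.7885
row 1: Σ corner-gray over 10 cells = 5401  → 151.1960
row 2: Σ corner-gray over 10 cells = 5486  → 153.5755
row 3: Σ corner-gray over 10 cells = 5034  → 140.9221
row 4: Σ corner-gray over 10 cells = 4611  → 129.0807
row 5: Σ corner-gray over 10 cells = 4776  → 133.6997
Σ rows: total corner-gray = 30623  → 857.2624 mm³


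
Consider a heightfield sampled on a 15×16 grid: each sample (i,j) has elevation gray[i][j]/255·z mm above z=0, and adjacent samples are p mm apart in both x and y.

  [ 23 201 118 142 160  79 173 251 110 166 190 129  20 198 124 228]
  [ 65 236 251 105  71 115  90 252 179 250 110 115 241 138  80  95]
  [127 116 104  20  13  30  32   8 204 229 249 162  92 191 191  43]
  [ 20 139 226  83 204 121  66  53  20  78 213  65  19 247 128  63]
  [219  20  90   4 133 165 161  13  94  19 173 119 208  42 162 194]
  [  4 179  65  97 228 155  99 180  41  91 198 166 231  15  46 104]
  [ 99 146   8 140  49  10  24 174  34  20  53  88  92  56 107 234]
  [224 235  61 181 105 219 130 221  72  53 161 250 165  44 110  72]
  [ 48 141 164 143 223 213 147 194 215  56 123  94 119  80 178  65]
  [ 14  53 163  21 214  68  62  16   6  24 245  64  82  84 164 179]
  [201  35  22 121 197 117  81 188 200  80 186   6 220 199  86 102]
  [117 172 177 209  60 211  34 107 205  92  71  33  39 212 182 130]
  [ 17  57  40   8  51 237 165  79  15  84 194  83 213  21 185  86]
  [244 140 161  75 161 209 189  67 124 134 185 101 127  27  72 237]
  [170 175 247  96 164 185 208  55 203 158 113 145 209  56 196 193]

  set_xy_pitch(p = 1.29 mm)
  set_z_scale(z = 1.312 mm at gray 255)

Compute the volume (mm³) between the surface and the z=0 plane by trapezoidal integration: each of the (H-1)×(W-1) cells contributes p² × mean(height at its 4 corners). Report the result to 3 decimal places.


219.447

height_mm = gray/255 × 1.312; cell vol = 1.29² × mean(4 corners)
unit = 1.29² × 1.312 / (4×255) = 0.00214049 mm³ per gray-sum
row 0: Σ corner-gray over 15 cells = 8999  → 19.2623
row 1: Σ corner-gray over 15 cells = 8078  → 17.2909
row 2: Σ corner-gray over 15 cells = 6859  → 14.6816
row 3: Σ corner-gray over 15 cells = 6626  → 14.1829
row 4: Σ corner-gray over 15 cells = 6909  → 14.7886
row 5: Σ corner-gray over 15 cells = 6025  → 12.8964
row 6: Σ corner-gray over 15 cells = 6645  → 14.2236
row 7: Σ corner-gray over 15 cells = 8603  → 18.4146
row 8: Σ corner-gray over 15 cells = 7018  → 15.0220
row 9: Σ corner-gray over 15 cells = 6504  → 13.9217
row 10: Σ corner-gray over 15 cells = 7634  → 16.3405
row 11: Σ corner-gray over 15 cells = 6822  → 14.6024
row 12: Σ corner-gray over 15 cells = 6992  → 14.9663
row 13: Σ corner-gray over 15 cells = 8808  → 18.8534
Σ rows: total corner-gray = 102522  → 219.4473 mm³


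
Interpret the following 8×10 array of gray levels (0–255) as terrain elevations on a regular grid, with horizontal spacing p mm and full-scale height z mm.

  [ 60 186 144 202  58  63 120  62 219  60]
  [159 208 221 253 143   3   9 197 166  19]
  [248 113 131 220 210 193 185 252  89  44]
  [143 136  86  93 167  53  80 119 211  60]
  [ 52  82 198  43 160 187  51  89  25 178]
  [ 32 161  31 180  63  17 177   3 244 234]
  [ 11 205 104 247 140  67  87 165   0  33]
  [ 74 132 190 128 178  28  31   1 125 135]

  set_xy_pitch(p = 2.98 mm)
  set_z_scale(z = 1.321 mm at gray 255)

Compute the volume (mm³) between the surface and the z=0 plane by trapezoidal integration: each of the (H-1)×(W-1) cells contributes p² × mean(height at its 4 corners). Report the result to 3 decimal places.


362.799

height_mm = gray/255 × 1.321; cell vol = 2.98² × mean(4 corners)
unit = 2.98² × 1.321 / (4×255) = 0.011501 mm³ per gray-sum
row 0: Σ corner-gray over 9 cells = 4806  → 55.2738
row 1: Σ corner-gray over 9 cells = 5656  → 65.0496
row 2: Σ corner-gray over 9 cells = 5171  → 59.4716
row 3: Σ corner-gray over 9 cells = 3993  → 45.9234
row 4: Σ corner-gray over 9 cells = 3918  → 45.0609
row 5: Σ corner-gray over 9 cells = 4092  → 47.0620
row 6: Σ corner-gray over 9 cells = 3909  → 44.9574
Σ rows: total corner-gray = 31545  → 362.7987 mm³


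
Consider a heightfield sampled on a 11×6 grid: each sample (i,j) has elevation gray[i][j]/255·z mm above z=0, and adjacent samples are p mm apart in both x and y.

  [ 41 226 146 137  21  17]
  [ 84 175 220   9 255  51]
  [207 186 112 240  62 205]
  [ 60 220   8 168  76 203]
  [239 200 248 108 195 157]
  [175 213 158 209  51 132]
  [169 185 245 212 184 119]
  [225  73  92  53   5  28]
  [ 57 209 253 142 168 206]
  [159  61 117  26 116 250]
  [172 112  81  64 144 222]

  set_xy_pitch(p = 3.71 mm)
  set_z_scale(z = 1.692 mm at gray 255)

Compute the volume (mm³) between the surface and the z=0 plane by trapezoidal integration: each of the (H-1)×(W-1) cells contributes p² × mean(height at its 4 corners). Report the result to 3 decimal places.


657.157

height_mm = gray/255 × 1.692; cell vol = 3.71² × mean(4 corners)
unit = 3.71² × 1.692 / (4×255) = 0.0228322 mm³ per gray-sum
row 0: Σ corner-gray over 5 cells = 2571  → 58.7016
row 1: Σ corner-gray over 5 cells = 3065  → 69.9807
row 2: Σ corner-gray over 5 cells = 2819  → 64.3640
row 3: Σ corner-gray over 5 cells = 3105  → 70.8940
row 4: Σ corner-gray over 5 cells = 3467  → 79.1593
row 5: Σ corner-gray over 5 cells = 3509  → 80.1182
row 6: Σ corner-gray over 5 cells = 2639  → 60.2542
row 7: Σ corner-gray over 5 cells = 2506  → 57.2175
row 8: Σ corner-gray over 5 cells = 2856  → 65.2088
row 9: Σ corner-gray over 5 cells = 2245  → 51.2583
Σ rows: total corner-gray = 28782  → 657.1568 mm³


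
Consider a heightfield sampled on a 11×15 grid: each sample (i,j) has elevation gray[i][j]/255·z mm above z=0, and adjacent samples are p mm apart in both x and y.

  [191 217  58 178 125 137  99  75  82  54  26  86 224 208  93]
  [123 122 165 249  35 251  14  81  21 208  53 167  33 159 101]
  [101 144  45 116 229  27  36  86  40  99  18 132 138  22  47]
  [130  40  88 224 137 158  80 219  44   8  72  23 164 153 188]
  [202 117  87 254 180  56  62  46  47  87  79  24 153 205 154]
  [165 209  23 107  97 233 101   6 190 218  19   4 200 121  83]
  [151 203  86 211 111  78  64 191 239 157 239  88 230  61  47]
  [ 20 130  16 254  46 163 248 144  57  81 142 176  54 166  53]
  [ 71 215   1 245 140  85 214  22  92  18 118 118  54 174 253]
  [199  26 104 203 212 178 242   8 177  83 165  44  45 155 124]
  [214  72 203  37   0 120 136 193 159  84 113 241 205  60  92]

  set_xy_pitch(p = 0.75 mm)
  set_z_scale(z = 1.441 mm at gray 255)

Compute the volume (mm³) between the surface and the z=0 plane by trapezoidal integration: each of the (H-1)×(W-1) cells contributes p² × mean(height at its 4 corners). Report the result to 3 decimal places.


52.917

height_mm = gray/255 × 1.441; cell vol = 0.75² × mean(4 corners)
unit = 0.75² × 1.441 / (4×255) = 0.000794669 mm³ per gray-sum
row 0: Σ corner-gray over 14 cells = 6762  → 5.3736
row 1: Σ corner-gray over 14 cells = 5752  → 4.5709
row 2: Σ corner-gray over 14 cells = 5550  → 4.4104
row 3: Σ corner-gray over 14 cells = 6288  → 4.9969
row 4: Σ corner-gray over 14 cells = 6454  → 5.1288
row 5: Σ corner-gray over 14 cells = 7418  → 5.8949
row 6: Σ corner-gray over 14 cells = 7541  → 5.9926
row 7: Σ corner-gray over 14 cells = 6743  → 5.3585
row 8: Σ corner-gray over 14 cells = 6923  → 5.5015
row 9: Σ corner-gray over 14 cells = 7159  → 5.6890
Σ rows: total corner-gray = 66590  → 52.9170 mm³


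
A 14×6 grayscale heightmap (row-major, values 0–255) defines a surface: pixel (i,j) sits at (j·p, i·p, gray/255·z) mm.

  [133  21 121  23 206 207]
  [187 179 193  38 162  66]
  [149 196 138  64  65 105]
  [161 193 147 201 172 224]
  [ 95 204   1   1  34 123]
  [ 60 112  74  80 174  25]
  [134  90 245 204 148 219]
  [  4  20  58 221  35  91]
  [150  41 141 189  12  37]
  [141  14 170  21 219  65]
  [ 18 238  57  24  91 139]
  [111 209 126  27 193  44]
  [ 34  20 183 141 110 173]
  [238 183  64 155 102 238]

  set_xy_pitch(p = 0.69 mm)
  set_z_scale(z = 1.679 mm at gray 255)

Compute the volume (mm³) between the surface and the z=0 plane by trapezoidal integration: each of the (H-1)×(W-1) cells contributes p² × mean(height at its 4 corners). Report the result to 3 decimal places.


height_mm = gray/255 × 1.679; cell vol = 0.69² × mean(4 corners)
unit = 0.69² × 1.679 / (4×255) = 0.000783698 mm³ per gray-sum
row 0: Σ corner-gray over 5 cells = 2479  → 1.9428
row 1: Σ corner-gray over 5 cells = 2577  → 2.0196
row 2: Σ corner-gray over 5 cells = 2991  → 2.3440
row 3: Σ corner-gray over 5 cells = 2509  → 1.9663
row 4: Σ corner-gray over 5 cells = 1663  → 1.3033
row 5: Σ corner-gray over 5 cells = 2692  → 2.1097
row 6: Σ corner-gray over 5 cells = 2490  → 1.9514
row 7: Σ corner-gray over 5 cells = 1716  → 1.3448
row 8: Σ corner-gray over 5 cells = 2007  → 1.5729
row 9: Σ corner-gray over 5 cells = 2031  → 1.5917
row 10: Σ corner-gray over 5 cells = 2242  → 1.7571
row 11: Σ corner-gray over 5 cells = 2380  → 1.8652
row 12: Σ corner-gray over 5 cells = 2599  → 2.0368
Σ rows: total corner-gray = 30376  → 23.8056 mm³

23.806


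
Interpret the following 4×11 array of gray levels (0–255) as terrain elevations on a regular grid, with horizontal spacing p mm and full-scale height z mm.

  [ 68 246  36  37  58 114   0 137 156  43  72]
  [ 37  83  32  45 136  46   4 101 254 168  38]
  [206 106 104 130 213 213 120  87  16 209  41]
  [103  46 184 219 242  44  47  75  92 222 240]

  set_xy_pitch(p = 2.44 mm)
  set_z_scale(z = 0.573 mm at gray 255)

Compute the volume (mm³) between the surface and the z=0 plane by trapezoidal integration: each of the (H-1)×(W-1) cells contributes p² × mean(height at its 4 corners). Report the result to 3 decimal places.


height_mm = gray/255 × 0.573; cell vol = 2.44² × mean(4 corners)
unit = 2.44² × 0.573 / (4×255) = 0.00334452 mm³ per gray-sum
row 0: Σ corner-gray over 10 cells = 3607  → 12.0637
row 1: Σ corner-gray over 10 cells = 4456  → 14.9032
row 2: Σ corner-gray over 10 cells = 5328  → 17.8196
Σ rows: total corner-gray = 13391  → 44.7865 mm³

44.786


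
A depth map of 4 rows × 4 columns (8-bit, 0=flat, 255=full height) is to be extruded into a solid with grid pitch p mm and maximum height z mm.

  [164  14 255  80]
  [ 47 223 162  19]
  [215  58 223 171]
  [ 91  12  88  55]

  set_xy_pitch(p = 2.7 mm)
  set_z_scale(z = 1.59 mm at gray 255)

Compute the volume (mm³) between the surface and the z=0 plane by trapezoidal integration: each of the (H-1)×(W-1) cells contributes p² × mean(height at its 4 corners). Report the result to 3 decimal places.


53.365

height_mm = gray/255 × 1.59; cell vol = 2.7² × mean(4 corners)
unit = 2.7² × 1.59 / (4×255) = 0.0113638 mm³ per gray-sum
row 0: Σ corner-gray over 3 cells = 1618  → 18.3867
row 1: Σ corner-gray over 3 cells = 1784  → 20.2731
row 2: Σ corner-gray over 3 cells = 1294  → 14.7048
Σ rows: total corner-gray = 4696  → 53.3645 mm³


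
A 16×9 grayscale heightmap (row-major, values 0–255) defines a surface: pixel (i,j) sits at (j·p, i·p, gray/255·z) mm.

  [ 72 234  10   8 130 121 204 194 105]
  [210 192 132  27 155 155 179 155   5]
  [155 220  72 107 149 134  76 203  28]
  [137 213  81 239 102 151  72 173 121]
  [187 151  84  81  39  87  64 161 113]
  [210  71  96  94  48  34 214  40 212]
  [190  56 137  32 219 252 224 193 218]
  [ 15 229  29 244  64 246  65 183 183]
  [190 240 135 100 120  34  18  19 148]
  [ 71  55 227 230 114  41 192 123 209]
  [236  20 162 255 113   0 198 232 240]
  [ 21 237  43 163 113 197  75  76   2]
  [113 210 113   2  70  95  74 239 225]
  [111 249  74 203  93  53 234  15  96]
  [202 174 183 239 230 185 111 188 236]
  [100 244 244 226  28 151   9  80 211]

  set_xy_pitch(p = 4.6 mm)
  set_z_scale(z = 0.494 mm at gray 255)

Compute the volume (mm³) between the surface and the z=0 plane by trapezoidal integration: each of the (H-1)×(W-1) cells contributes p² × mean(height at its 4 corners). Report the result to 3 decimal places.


659.792

height_mm = gray/255 × 0.494; cell vol = 4.6² × mean(4 corners)
unit = 4.6² × 0.494 / (4×255) = 0.0102481 mm³ per gray-sum
row 0: Σ corner-gray over 8 cells = 4184  → 42.8780
row 1: Σ corner-gray over 8 cells = 4310  → 44.1692
row 2: Σ corner-gray over 8 cells = 4425  → 45.3477
row 3: Σ corner-gray over 8 cells = 3954  → 40.5209
row 4: Σ corner-gray over 8 cells = 3250  → 33.3063
row 5: Σ corner-gray over 8 cells = 4250  → 43.5543
row 6: Σ corner-gray over 8 cells = 4952  → 50.7485
row 7: Σ corner-gray over 8 cells = 3988  → 40.8693
row 8: Σ corner-gray over 8 cells = 3914  → 40.1110
row 9: Σ corner-gray over 8 cells = 4680  → 47.9610
row 10: Σ corner-gray over 8 cells = 4267  → 43.7286
row 11: Σ corner-gray over 8 cells = 3775  → 38.6865
row 12: Σ corner-gray over 8 cells = 3993  → 40.9206
row 13: Σ corner-gray over 8 cells = 5107  → 52.3369
row 14: Σ corner-gray over 8 cells = 5333  → 54.6530
Σ rows: total corner-gray = 64382  → 659.7918 mm³


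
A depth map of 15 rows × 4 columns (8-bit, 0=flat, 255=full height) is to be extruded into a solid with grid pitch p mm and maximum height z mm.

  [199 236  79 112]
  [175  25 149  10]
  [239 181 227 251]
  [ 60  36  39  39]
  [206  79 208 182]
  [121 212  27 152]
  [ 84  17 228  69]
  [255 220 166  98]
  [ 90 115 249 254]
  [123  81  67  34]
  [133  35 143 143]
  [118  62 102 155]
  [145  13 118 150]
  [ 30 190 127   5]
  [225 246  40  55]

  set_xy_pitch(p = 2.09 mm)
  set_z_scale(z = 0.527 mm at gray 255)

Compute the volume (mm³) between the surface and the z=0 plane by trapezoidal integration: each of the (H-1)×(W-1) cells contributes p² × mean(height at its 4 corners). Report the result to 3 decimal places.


height_mm = gray/255 × 0.527; cell vol = 2.09² × mean(4 corners)
unit = 2.09² × 0.527 / (4×255) = 0.00225685 mm³ per gray-sum
row 0: Σ corner-gray over 3 cells = 1474  → 3.3266
row 1: Σ corner-gray over 3 cells = 1839  → 4.1504
row 2: Σ corner-gray over 3 cells = 1555  → 3.5094
row 3: Σ corner-gray over 3 cells = 1211  → 2.7330
row 4: Σ corner-gray over 3 cells = 1713  → 3.8660
row 5: Σ corner-gray over 3 cells = 1394  → 3.1461
row 6: Σ corner-gray over 3 cells = 1768  → 3.9901
row 7: Σ corner-gray over 3 cells = 2197  → 4.9583
row 8: Σ corner-gray over 3 cells = 1525  → 3.4417
row 9: Σ corner-gray over 3 cells = 1085  → 2.4487
row 10: Σ corner-gray over 3 cells = 1233  → 2.7827
row 11: Σ corner-gray over 3 cells = 1158  → 2.6134
row 12: Σ corner-gray over 3 cells = 1226  → 2.7669
row 13: Σ corner-gray over 3 cells = 1521  → 3.4327
Σ rows: total corner-gray = 20899  → 47.1659 mm³

47.166


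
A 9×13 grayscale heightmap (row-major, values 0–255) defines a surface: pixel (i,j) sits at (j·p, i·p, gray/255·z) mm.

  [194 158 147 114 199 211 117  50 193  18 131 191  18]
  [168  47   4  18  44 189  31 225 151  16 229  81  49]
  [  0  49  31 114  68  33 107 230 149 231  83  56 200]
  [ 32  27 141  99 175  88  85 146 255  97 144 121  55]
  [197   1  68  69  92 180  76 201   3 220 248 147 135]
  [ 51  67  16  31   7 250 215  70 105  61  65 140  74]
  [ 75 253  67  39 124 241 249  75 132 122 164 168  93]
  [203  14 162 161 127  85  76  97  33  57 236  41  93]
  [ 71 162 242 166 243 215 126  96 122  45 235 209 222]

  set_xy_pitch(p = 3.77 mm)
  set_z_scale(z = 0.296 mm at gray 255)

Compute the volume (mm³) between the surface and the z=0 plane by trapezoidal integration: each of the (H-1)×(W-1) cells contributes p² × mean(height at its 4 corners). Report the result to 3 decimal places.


height_mm = gray/255 × 0.296; cell vol = 3.77² × mean(4 corners)
unit = 3.77² × 0.296 / (4×255) = 0.00412453 mm³ per gray-sum
row 0: Σ corner-gray over 12 cells = 5557  → 22.9200
row 1: Σ corner-gray over 12 cells = 4789  → 19.7524
row 2: Σ corner-gray over 12 cells = 5345  → 22.0456
row 3: Σ corner-gray over 12 cells = 5785  → 23.8604
row 4: Σ corner-gray over 12 cells = 5121  → 21.1217
row 5: Σ corner-gray over 12 cells = 5615  → 23.1592
row 6: Σ corner-gray over 12 cells = 5910  → 24.3760
row 7: Σ corner-gray over 12 cells = 6489  → 26.7641
Σ rows: total corner-gray = 44611  → 183.9993 mm³

183.999
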